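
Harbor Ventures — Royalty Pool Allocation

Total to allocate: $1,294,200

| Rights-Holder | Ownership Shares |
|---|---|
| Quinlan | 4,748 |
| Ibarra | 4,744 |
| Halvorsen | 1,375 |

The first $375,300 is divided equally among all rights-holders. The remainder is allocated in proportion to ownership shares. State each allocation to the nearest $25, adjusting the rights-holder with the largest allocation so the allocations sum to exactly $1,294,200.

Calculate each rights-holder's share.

Quinlan: $526,575; Ibarra: $526,250; Halvorsen: $241,375

First tranche $375,300 split equally: $125,100 each.
Remainder $918,900 by ownership shares (total 10,867): Quinlan 401,484.97 → $401,475; Ibarra 401,146.74 → $401,150; Halvorsen 116,268.29 → $116,275.
Totals: Quinlan $125,100 + $401,475 = $526,575; Ibarra $125,100 + $401,150 = $526,250; Halvorsen $125,100 + $116,275 = $241,375.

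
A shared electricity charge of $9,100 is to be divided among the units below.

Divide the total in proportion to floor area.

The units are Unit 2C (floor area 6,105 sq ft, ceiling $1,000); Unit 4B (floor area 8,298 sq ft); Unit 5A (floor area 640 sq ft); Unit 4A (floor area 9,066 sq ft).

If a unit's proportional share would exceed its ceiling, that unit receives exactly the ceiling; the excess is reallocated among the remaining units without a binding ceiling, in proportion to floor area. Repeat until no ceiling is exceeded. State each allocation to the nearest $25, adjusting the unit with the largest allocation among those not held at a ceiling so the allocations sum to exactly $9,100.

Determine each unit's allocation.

Unit 2C: $1,000 | Unit 4B: $3,725 | Unit 5A: $300 | Unit 4A: $4,075

Sum of floor area: 24,109.
Unconstrained shares: Unit 2C 2,304.35; Unit 4B 3,132.10; Unit 5A 241.57; Unit 4A 3,421.98.
Cap binds for Unit 2C ($1,000); remaining pool $8,100 reallocated over remaining floor area 18,004.
Redistributed shares: Unit 4B 3,733.27 → $3,725; Unit 5A 287.94 → $300; Unit 4A 4,078.79 → $4,075.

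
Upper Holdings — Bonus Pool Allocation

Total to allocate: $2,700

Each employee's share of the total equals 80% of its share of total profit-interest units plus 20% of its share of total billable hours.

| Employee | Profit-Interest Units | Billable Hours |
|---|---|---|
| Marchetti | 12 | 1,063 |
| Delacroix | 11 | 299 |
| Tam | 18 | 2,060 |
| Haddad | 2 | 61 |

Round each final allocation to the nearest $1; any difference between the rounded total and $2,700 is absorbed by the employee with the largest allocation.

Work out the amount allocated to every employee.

Profit-interest units total 43; billable hours total 3,483.
Blended shares (80% profit-interest units + 20% billable hours): Marchetti 0.2843; Delacroix 0.2218; Tam 0.4532; Haddad 0.0407.
Proportional shares: Marchetti 767.60; Delacroix 598.91; Tam 1,223.57; Haddad 109.92.
Rounded to nearest $1: Marchetti $768; Delacroix $599; Tam $1,224; Haddad $110. Sum = $2,701.
Difference $2,700 − $2,701 = −$1 applied to largest allocation (Tam): Tam becomes $1,223.

Marchetti: $768 · Delacroix: $599 · Tam: $1,223 · Haddad: $110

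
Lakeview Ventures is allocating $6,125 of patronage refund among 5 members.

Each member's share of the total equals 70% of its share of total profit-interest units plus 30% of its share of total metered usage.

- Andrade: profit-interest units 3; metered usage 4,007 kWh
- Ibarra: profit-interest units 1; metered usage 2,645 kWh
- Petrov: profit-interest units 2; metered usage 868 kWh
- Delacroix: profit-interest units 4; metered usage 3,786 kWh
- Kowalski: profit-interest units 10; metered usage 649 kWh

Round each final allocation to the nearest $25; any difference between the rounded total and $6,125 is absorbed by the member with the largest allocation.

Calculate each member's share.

Totals — profit-interest units 20, metered usage 11,955.
Combined weights (70% profit-interest units + 30% metered usage): Andrade 0.2056; Ibarra 0.1014; Petrov 0.0918; Delacroix 0.2350; Kowalski 0.3663.
Proportional shares: Andrade 1,259.01; Ibarra 620.92; Petrov 562.16; Delacroix 1,439.41; Kowalski 2,243.50.
After rounding ($25): Andrade $1,250; Ibarra $625; Petrov $550; Delacroix $1,450; Kowalski $2,250. Sum = $6,125.
No rounding difference to absorb.

Andrade: $1,250; Ibarra: $625; Petrov: $550; Delacroix: $1,450; Kowalski: $2,250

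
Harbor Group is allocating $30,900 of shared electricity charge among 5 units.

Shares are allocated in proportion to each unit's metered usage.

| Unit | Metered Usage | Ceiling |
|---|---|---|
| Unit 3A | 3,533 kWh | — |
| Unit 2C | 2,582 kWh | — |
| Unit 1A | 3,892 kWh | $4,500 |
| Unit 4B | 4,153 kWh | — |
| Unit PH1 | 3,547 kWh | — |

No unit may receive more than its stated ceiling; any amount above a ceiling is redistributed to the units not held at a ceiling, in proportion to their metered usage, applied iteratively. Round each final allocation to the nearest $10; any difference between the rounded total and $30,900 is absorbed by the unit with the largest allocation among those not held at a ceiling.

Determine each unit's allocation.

Sum of metered usage: 17,707.
Proportional shares (ignoring caps): Unit 3A 6,165.34; Unit 2C 4,505.78; Unit 1A 6,791.82; Unit 4B 7,247.29; Unit PH1 6,189.77.
Held at cap: Unit 1A ($4,500); remaining pool $26,400 reallocated over remaining metered usage 13,815.
Redistributed shares: Unit 3A 6,751.44 → $6,750; Unit 2C 4,934.12 → $4,930; Unit 4B 7,936.24 → $7,940; Unit PH1 6,778.20 → $6,780.

Unit 3A: $6,750 | Unit 2C: $4,930 | Unit 1A: $4,500 | Unit 4B: $7,940 | Unit PH1: $6,780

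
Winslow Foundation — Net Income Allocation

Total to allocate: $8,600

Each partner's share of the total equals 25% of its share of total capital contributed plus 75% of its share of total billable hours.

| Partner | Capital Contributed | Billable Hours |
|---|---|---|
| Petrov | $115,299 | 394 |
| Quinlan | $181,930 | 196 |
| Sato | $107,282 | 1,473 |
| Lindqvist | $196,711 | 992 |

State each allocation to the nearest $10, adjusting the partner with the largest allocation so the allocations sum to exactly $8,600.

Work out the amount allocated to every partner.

Petrov: $1,240 · Quinlan: $1,060 · Sato: $3,500 · Lindqvist: $2,800

Totals — capital contributed 601,222, billable hours 3,055.
Blended shares (25% capital contributed + 75% billable hours): Petrov 0.1447; Quinlan 0.1238; Sato 0.4062; Lindqvist 0.3253.
Proportional shares: Petrov 1,244.16; Quinlan 1,064.40; Sato 3,493.58; Lindqvist 2,797.85.
After rounding ($10): Petrov $1,240; Quinlan $1,060; Sato $3,490; Lindqvist $2,800. Sum = $8,590.
Difference $8,600 − $8,590 = +$10 applied to largest allocation (Sato): Sato becomes $3,500.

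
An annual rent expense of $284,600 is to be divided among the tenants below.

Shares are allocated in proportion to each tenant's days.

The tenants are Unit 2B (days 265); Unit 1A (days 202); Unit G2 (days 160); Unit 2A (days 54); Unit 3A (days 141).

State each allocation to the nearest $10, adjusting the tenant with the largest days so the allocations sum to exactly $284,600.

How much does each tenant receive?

Total days = 265 + 202 + 160 + 54 + 141 = 822.
Raw shares: Unit 2B 91,750.61; Unit 1A 69,938.20; Unit G2 55,396.59; Unit 2A 18,696.35; Unit 3A 48,818.25.
Rounded to nearest $10: Unit 2B $91,750; Unit 1A $69,940; Unit G2 $55,400; Unit 2A $18,700; Unit 3A $48,820. Sum = $284,610.
Difference $284,600 − $284,610 = −$10 applied to largest days (Unit 2B): Unit 2B becomes $91,740.

Unit 2B: $91,740; Unit 1A: $69,940; Unit G2: $55,400; Unit 2A: $18,700; Unit 3A: $48,820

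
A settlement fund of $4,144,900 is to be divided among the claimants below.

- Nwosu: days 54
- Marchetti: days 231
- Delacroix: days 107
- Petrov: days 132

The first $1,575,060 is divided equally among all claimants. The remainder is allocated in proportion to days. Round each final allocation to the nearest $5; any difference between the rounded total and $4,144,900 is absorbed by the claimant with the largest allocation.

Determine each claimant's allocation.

Nwosu: $658,595 · Marchetti: $1,526,655 · Delacroix: $918,520 · Petrov: $1,041,130

Equal tier: $1,575,060 ÷ 4 = $393,765 apiece.
Remainder $2,569,840 by days (total 524): Nwosu 264,830.84 → $264,830; Marchetti 1,132,887.48 → $1,132,885; Delacroix 524,757.40 → $524,755; Petrov 647,364.27 → $647,365.
Rounding difference +$5 on remainder applied to Marchetti.
Totals: Nwosu $393,765 + $264,830 = $658,595; Marchetti $393,765 + $1,132,890 = $1,526,655; Delacroix $393,765 + $524,755 = $918,520; Petrov $393,765 + $647,365 = $1,041,130.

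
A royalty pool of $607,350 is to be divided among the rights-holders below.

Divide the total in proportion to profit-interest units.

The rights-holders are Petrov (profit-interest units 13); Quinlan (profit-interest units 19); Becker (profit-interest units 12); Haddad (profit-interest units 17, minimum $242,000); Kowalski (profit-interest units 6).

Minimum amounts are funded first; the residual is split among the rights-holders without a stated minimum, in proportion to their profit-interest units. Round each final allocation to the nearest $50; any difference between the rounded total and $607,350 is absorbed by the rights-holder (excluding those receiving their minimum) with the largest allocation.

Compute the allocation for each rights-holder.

Petrov: $95,000; Quinlan: $138,800; Becker: $87,700; Haddad: $242,000; Kowalski: $43,850

Guaranteed amounts: Haddad $242,000. Remaining pool $365,350.
Remaining pool split over remaining profit-interest units 50: Petrov 94,991.00 → $95,000; Quinlan 138,833.00 → $138,850; Becker 87,684.00 → $87,700; Kowalski 43,842.00 → $43,850.
Rounding difference −$50 applied to Quinlan → $138,800.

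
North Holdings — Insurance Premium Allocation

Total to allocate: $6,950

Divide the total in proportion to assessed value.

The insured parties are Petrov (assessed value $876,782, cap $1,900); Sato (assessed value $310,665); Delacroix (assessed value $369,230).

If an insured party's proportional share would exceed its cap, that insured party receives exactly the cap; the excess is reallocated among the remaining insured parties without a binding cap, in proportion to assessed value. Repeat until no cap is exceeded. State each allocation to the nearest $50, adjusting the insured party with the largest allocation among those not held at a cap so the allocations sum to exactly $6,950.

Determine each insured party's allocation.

Assessed value total: 1,556,677.
Proportional shares (ignoring caps): Petrov 3,914.51; Sato 1,387.01; Delacroix 1,648.48.
Held at cap: Petrov ($1,900); residual $5,050 reallocated over remaining assessed value 679,895.
Redistributed shares: Sato 2,307.50 → $2,300; Delacroix 2,742.50 → $2,750.

Petrov: $1,900 | Sato: $2,300 | Delacroix: $2,750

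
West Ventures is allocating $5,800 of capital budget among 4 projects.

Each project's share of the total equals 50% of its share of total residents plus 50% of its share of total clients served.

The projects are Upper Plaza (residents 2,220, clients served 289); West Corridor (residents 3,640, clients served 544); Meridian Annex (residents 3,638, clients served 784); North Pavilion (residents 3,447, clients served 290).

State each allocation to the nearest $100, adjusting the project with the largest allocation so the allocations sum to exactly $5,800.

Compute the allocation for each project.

Upper Plaza: $900 · West Corridor: $1,600 · Meridian Annex: $2,100 · North Pavilion: $1,200

Residents total 12,945; clients served total 1,907.
Combined weights (50% residents + 50% clients served): Upper Plaza 0.1615; West Corridor 0.2832; Meridian Annex 0.3461; North Pavilion 0.2092.
Raw shares: Upper Plaza 936.82; West Corridor 1,642.72; Meridian Annex 2,007.24; North Pavilion 1,213.22.
Rounded to nearest $100: Upper Plaza $900; West Corridor $1,600; Meridian Annex $2,000; North Pavilion $1,200. Sum = $5,700.
Difference $5,800 − $5,700 = +$100 applied to largest allocation (Meridian Annex): Meridian Annex becomes $2,100.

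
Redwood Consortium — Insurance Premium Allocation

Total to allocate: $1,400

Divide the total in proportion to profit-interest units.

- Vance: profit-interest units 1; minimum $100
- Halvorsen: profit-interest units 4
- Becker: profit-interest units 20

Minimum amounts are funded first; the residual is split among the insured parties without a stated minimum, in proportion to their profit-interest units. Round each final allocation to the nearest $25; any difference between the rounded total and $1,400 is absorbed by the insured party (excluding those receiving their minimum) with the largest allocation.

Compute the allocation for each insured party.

Fund the minimums — Vance $100. Balance $1,300.
Balance split over remaining profit-interest units 24: Halvorsen 216.67 → $225; Becker 1,083.33 → $1,075.

Vance: $100 · Halvorsen: $225 · Becker: $1,075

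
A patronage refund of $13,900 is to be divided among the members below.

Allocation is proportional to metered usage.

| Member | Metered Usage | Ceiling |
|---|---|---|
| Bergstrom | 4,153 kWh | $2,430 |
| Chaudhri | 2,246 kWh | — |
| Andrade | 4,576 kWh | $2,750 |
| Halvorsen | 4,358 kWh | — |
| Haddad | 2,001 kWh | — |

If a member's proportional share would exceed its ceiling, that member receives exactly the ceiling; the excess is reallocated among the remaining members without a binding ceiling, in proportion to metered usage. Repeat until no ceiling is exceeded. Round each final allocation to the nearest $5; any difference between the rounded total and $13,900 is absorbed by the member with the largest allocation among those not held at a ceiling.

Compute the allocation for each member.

Bergstrom: $2,430 · Chaudhri: $2,275 · Andrade: $2,750 · Halvorsen: $4,415 · Haddad: $2,030

Metered usage total: 17,334.
Unconstrained shares: Bergstrom 3,330.26; Chaudhri 1,801.05; Andrade 3,669.46; Halvorsen 3,494.65; Haddad 1,604.59.
Held at cap: Bergstrom ($2,430), Andrade ($2,750); residual $8,720 reallocated over remaining metered usage 8,605.
Remaining shares: Chaudhri 2,276.02 → $2,275; Halvorsen 4,416.24 → $4,415; Haddad 2,027.74 → $2,030.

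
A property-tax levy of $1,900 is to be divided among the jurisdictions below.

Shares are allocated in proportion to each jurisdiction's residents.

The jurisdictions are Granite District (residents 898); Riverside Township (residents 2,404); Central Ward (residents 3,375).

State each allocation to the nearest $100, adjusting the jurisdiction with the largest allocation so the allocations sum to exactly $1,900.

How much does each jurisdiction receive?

Residents total: 6,677.
Pro-rata amounts: Granite District 898/6,677 × $1,900 = 255.53; Riverside Township 2,404/6,677 × $1,900 = 684.08; Central Ward 3,375/6,677 × $1,900 = 960.39.
At nearest $100: Granite District $300; Riverside Township $700; Central Ward $1,000. Sum = $2,000.
Difference $1,900 − $2,000 = −$100 applied to largest allocation (Central Ward): Central Ward becomes $900.

Granite District: $300; Riverside Township: $700; Central Ward: $900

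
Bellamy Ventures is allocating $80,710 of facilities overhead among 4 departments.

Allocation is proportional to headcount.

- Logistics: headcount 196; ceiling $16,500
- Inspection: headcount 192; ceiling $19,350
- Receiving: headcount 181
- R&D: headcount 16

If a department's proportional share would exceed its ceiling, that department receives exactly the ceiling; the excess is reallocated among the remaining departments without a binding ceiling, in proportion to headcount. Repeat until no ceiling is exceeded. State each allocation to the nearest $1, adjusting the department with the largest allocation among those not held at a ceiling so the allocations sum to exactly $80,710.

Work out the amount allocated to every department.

Headcount total: 585.
Pro-rata shares before constraints: Logistics 27,041.30; Inspection 26,489.44; Receiving 24,971.81; R&D 2,207.45.
Cap binds for Logistics ($16,500), Inspection ($19,350); residual $44,860 reallocated over remaining headcount 197.
Shares after redistribution: Receiving 41,216.55 → $41,217; R&D 3,643.45 → $3,643.

Logistics: $16,500 · Inspection: $19,350 · Receiving: $41,217 · R&D: $3,643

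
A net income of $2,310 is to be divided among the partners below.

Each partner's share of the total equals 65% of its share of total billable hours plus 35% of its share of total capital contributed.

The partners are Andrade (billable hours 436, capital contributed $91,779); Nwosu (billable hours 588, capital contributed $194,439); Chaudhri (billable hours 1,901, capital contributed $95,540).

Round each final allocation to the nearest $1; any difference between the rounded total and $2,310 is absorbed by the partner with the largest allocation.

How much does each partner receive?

Totals — billable hours 2,925, capital contributed 381,758.
Blended shares (65% billable hours + 35% capital contributed): Andrade 0.1810; Nwosu 0.3089; Chaudhri 0.5100.
Proportional shares: Andrade 418.19; Nwosu 713.63; Chaudhri 1,178.18.
Rounded to nearest $1: Andrade $418; Nwosu $714; Chaudhri $1,178. Sum = $2,310.
Rounded total matches; no reconciliation needed.

Andrade: $418 | Nwosu: $714 | Chaudhri: $1,178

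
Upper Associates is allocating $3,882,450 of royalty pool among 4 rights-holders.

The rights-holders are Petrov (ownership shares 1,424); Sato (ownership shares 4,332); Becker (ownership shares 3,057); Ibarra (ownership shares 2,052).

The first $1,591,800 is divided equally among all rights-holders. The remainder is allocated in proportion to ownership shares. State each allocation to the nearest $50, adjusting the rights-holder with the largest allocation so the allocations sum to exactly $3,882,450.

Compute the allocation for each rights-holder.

First tranche $1,591,800 split equally: $397,950 each.
Remainder $2,290,650 by ownership shares (total 10,865): Petrov 300,219.57 → $300,200; Sato 913,308.40 → $913,300; Becker 644,502.26 → $644,500; Ibarra 432,619.77 → $432,600.
Rounding difference +$50 on remainder applied to Sato.
Totals: Petrov $397,950 + $300,200 = $698,150; Sato $397,950 + $913,350 = $1,311,300; Becker $397,950 + $644,500 = $1,042,450; Ibarra $397,950 + $432,600 = $830,550.

Petrov: $698,150 | Sato: $1,311,300 | Becker: $1,042,450 | Ibarra: $830,550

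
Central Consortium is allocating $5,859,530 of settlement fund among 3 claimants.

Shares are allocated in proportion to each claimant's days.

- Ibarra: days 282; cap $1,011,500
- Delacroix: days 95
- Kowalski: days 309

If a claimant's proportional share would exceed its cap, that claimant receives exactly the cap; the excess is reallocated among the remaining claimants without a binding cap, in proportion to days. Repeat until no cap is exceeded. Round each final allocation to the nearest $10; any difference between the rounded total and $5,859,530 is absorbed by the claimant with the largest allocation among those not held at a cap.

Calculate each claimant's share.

Sum of days: 686.
Unconstrained shares: Ibarra 2,408,728.08; Delacroix 811,450.95; Kowalski 2,639,350.98.
Capped: Ibarra ($1,011,500); remaining pool $4,848,030 reallocated over remaining days 404.
Remaining shares: Delacroix 1,140,007.05 → $1,140,010; Kowalski 3,708,022.95 → $3,708,020.

Ibarra: $1,011,500 · Delacroix: $1,140,010 · Kowalski: $3,708,020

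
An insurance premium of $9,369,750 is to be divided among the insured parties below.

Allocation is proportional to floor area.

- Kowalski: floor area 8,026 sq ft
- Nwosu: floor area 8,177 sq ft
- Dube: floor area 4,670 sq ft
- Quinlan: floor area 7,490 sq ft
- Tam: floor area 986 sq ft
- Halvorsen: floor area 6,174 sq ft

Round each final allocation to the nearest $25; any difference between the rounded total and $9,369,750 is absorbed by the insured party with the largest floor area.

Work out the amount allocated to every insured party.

Kowalski: $2,116,975 | Nwosu: $2,156,825 | Dube: $1,231,775 | Quinlan: $1,975,600 | Tam: $260,075 | Halvorsen: $1,628,500

Total floor area = 8,026 + 8,177 + 4,670 + 7,490 + 986 + 6,174 = 35,523.
Raw shares: Kowalski 2,116,983.74; Nwosu 2,156,812.37; Dube 1,231,785.96; Quinlan 1,975,605.31; Tam 260,073.01; Halvorsen 1,628,489.61.
After rounding ($25): Kowalski $2,116,975; Nwosu $2,156,800; Dube $1,231,775; Quinlan $1,975,600; Tam $260,075; Halvorsen $1,628,500. Sum = $9,369,725.
Difference $9,369,750 − $9,369,725 = +$25 applied to largest floor area (Nwosu): Nwosu becomes $2,156,825.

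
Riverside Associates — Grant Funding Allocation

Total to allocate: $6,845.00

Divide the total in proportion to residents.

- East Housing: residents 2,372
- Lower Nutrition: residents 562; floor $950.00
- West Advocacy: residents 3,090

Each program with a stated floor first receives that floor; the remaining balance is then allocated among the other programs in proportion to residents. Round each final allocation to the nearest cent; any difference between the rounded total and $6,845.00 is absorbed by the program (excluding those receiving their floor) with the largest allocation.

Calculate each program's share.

Guaranteed amounts: Lower Nutrition $950.00. Balance $5,895.00.
Balance split over remaining residents 5,462: East Housing 2,560.0403 → $2,560.04; West Advocacy 3,334.9597 → $3,334.96.

East Housing: $2,560.04 | Lower Nutrition: $950.00 | West Advocacy: $3,334.96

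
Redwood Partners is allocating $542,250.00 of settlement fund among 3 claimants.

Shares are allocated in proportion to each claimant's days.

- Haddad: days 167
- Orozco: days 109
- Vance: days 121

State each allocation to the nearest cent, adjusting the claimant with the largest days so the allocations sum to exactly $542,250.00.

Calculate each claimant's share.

Sum of days: 167 + 109 + 121 = 397.
Raw shares: Haddad 228,100.1259; Orozco 148,879.7229; Vance 165,270.1511.
At nearest cent: Haddad $228,100.13; Orozco $148,879.72; Vance $165,270.15. Sum = $542,250.00.
No rounding difference to absorb.

Haddad: $228,100.13 | Orozco: $148,879.72 | Vance: $165,270.15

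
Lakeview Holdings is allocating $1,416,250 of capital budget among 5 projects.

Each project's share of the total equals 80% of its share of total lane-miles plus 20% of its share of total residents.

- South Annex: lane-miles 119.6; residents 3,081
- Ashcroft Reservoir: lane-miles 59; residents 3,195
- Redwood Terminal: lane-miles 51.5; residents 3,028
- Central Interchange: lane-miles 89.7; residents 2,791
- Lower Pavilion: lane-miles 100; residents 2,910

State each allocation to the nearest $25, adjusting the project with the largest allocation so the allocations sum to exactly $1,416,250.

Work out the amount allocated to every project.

South Annex: $380,950; Ashcroft Reservoir: $219,550; Redwood Terminal: $196,150; Central Interchange: $294,775; Lower Pavilion: $324,825

Lane-miles total 419.8; residents total 15,005.
Combined weights (80% lane-miles + 20% residents): South Annex 0.2690; Ashcroft Reservoir 0.1550; Redwood Terminal 0.1385; Central Interchange 0.2081; Lower Pavilion 0.2294.
Pro-rata amounts: South Annex 380,949.11; Ashcroft Reservoir 219,547.50; Redwood Terminal 196,153.25; Central Interchange 294,777.53; Lower Pavilion 324,822.61.
At nearest $25: South Annex $380,950; Ashcroft Reservoir $219,550; Redwood Terminal $196,150; Central Interchange $294,775; Lower Pavilion $324,825. Sum = $1,416,250.
Sum already equals the total — no adjustment.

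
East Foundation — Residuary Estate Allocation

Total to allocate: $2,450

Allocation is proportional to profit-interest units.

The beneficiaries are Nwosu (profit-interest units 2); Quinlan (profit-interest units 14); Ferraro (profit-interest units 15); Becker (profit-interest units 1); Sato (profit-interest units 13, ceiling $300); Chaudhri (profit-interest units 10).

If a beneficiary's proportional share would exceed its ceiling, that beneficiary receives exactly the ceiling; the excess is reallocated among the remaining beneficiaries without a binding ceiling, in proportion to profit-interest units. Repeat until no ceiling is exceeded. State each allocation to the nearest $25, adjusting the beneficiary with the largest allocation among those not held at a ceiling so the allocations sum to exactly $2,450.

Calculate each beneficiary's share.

Nwosu: $100 | Quinlan: $725 | Ferraro: $775 | Becker: $50 | Sato: $300 | Chaudhri: $500

Profit-interest units total: 55.
Pro-rata shares before constraints: Nwosu 89.09; Quinlan 623.64; Ferraro 668.18; Becker 44.55; Sato 579.09; Chaudhri 445.45.
Held at cap: Sato ($300); balance $2,150 reallocated over remaining profit-interest units 42.
Remaining shares: Nwosu 102.38 → $100; Quinlan 716.67 → $725; Ferraro 767.86 → $775; Becker 51.19 → $50; Chaudhri 511.90 → $500.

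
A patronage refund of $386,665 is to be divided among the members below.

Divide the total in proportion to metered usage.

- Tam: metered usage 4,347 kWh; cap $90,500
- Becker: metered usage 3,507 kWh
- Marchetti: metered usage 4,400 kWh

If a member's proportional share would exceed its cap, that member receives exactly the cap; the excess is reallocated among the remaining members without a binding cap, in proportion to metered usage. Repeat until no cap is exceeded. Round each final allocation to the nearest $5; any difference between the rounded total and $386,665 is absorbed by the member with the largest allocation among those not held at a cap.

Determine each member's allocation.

Tam: $90,500; Becker: $131,360; Marchetti: $164,805

Combined metered usage = 12,254.
Proportional shares (ignoring caps): Tam 137,166.05; Becker 110,660.53; Marchetti 138,838.42.
Capped: Tam ($90,500); remaining pool $296,165 reallocated over remaining metered usage 7,907.
Shares after redistribution: Becker 131,358.37 → $131,360; Marchetti 164,806.63 → $164,805.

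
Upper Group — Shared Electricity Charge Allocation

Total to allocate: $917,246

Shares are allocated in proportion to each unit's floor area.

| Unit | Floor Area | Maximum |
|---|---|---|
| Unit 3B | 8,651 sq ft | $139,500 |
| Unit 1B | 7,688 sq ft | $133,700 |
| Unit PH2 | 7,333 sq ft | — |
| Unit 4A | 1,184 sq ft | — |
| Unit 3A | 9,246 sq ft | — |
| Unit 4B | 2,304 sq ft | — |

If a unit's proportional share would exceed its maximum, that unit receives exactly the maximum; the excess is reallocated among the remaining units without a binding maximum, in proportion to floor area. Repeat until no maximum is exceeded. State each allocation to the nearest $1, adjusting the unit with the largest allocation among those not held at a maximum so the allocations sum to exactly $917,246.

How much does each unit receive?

Unit 3B: $139,500; Unit 1B: $133,700; Unit PH2: $235,351; Unit 4A: $38,000; Unit 3A: $296,749; Unit 4B: $73,946

Sum of floor area: 36,406.
Pro-rata shares before constraints: Unit 3B 217,961.19; Unit 1B 193,698.49; Unit PH2 184,754.30; Unit 4A 29,830.78; Unit 3A 232,952.16; Unit 4B 58,049.08.
Capped: Unit 3B ($139,500), Unit 1B ($133,700); residual $644,046 reallocated over remaining floor area 20,067.
Shares after redistribution: Unit PH2 235,351.04 → $235,351; Unit 4A 38,000.22 → $38,000; Unit 3A 296,748.36 → $296,748; Unit 4B 73,946.38 → $73,946.
Rounding difference +$1 applied to Unit 3A → $296,749.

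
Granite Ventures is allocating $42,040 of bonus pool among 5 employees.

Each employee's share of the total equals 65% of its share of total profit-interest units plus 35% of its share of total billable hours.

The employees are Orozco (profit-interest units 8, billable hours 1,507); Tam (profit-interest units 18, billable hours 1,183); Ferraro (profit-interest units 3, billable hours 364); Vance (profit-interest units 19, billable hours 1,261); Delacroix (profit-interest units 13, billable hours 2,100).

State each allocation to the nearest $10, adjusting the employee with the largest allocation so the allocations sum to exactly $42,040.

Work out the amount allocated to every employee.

Orozco: $7,040 · Tam: $10,780 · Ferraro: $2,180 · Vance: $11,400 · Delacroix: $10,640

Totals — profit-interest units 61, billable hours 6,415.
Combined weights (65% profit-interest units + 35% billable hours): Orozco 0.1675; Tam 0.2563; Ferraro 0.0518; Vance 0.2713; Delacroix 0.2531.
Proportional shares: Orozco 7,040.32; Tam 10,776.84; Ferraro 2,178.80; Vance 11,403.72; Delacroix 10,640.32.
Rounded to nearest $10: Orozco $7,040; Tam $10,780; Ferraro $2,180; Vance $11,400; Delacroix $10,640. Sum = $42,040.
Sum already equals the total — no adjustment.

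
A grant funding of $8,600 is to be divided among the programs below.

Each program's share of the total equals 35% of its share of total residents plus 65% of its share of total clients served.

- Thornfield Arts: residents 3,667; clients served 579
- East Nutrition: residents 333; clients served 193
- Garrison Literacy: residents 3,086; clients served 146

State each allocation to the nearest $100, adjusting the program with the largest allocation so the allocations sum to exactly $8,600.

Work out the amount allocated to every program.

Thornfield Arts: $5,100 · East Nutrition: $1,300 · Garrison Literacy: $2,200

Residents total 7,086; clients served total 918.
Combined weights (35% residents + 65% clients served): Thornfield Arts 0.5911; East Nutrition 0.1531; Garrison Literacy 0.2558.
Unrounded shares: Thornfield Arts 5,083.39; East Nutrition 1,316.69; Garrison Literacy 2,199.92.
Rounded to nearest $100: Thornfield Arts $5,100; East Nutrition $1,300; Garrison Literacy $2,200. Sum = $8,600.
No rounding difference to absorb.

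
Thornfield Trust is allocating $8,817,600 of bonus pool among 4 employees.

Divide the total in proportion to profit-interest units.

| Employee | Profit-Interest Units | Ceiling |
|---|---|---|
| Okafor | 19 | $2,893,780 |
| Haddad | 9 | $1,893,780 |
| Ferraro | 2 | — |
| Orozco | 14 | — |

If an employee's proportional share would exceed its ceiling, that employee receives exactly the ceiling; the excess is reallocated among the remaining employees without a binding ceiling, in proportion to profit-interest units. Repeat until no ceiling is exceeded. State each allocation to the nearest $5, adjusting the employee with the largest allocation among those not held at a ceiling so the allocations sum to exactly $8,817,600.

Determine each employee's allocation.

Profit-interest units total: 44.
Pro-rata shares before constraints: Okafor 3,807,600.00; Haddad 1,803,600.00; Ferraro 400,800.00; Orozco 2,805,600.00.
Capped: Okafor ($2,893,780); balance $5,923,820 reallocated over remaining profit-interest units 25.
Capped: Haddad ($1,893,780); balance $4,030,040 reallocated over remaining profit-interest units 16.
Redistributed shares: Ferraro 503,755.00 → $503,755; Orozco 3,526,285.00 → $3,526,285.

Okafor: $2,893,780 · Haddad: $1,893,780 · Ferraro: $503,755 · Orozco: $3,526,285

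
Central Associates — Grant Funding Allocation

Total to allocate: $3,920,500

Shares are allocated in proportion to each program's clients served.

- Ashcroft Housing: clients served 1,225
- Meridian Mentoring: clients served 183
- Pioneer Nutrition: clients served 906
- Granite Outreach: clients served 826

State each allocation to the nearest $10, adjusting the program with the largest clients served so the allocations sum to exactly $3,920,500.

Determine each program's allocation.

Ashcroft Housing: $1,529,490 | Meridian Mentoring: $228,490 | Pioneer Nutrition: $1,131,200 | Granite Outreach: $1,031,320

Total clients served = 1,225 + 183 + 906 + 826 = 3,140.
Unrounded shares: Ashcroft Housing 1,529,494.43; Meridian Mentoring 228,487.74; Pioneer Nutrition 1,131,201.59; Granite Outreach 1,031,316.24.
Rounded to nearest $10: Ashcroft Housing $1,529,490; Meridian Mentoring $228,490; Pioneer Nutrition $1,131,200; Granite Outreach $1,031,320. Sum = $3,920,500.
Sum already equals the total — no adjustment.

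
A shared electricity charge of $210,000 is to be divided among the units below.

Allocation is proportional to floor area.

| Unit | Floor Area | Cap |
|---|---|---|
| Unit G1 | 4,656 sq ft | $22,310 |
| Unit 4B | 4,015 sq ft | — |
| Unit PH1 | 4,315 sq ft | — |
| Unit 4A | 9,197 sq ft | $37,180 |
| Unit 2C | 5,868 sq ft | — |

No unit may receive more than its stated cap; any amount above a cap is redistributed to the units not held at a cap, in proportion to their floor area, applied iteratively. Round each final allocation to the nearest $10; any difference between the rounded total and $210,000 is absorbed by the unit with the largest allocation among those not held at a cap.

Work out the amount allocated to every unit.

Unit G1: $22,310 | Unit 4B: $42,560 | Unit PH1: $45,740 | Unit 4A: $37,180 | Unit 2C: $62,210

Combined floor area = 28,051.
Unconstrained shares: Unit G1 34,856.51; Unit 4B 30,057.75; Unit PH1 32,303.66; Unit 4A 68,852.09; Unit 2C 43,929.98.
Held at cap: Unit G1 ($22,310), Unit 4A ($37,180); remaining pool $150,510 reallocated over remaining floor area 14,198.
Redistributed shares: Unit 4B 42,562.17 → $42,560; Unit PH1 45,742.40 → $45,740; Unit 2C 62,205.43 → $62,210.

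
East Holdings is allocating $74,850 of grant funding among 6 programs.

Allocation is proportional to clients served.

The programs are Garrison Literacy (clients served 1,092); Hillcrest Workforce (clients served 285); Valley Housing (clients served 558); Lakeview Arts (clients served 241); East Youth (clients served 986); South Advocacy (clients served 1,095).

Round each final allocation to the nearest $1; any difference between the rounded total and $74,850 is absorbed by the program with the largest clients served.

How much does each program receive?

Garrison Literacy: $19,200; Hillcrest Workforce: $5,011; Valley Housing: $9,811; Lakeview Arts: $4,237; East Youth: $17,337; South Advocacy: $19,254

Sum of clients served: 4,257.
Raw shares: Garrison Literacy 1,092/4,257 × $74,850 = 19,200.42; Hillcrest Workforce 285/4,257 × $74,850 = 5,011.10; Valley Housing 558/4,257 × $74,850 = 9,811.21; Lakeview Arts 241/4,257 × $74,850 = 4,237.46; East Youth 986/4,257 × $74,850 = 17,336.65; South Advocacy 1,095/4,257 × $74,850 = 19,253.17.
After rounding ($1): Garrison Literacy $19,200; Hillcrest Workforce $5,011; Valley Housing $9,811; Lakeview Arts $4,237; East Youth $17,337; South Advocacy $19,253. Sum = $74,849.
Difference $74,850 − $74,849 = +$1 applied to largest clients served (South Advocacy): South Advocacy becomes $19,254.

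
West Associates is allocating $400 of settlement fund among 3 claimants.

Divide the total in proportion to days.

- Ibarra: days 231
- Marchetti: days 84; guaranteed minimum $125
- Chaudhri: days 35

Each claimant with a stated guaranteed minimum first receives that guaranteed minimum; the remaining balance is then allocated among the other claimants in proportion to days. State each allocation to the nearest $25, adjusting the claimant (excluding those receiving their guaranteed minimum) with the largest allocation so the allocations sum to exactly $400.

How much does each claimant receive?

Ibarra: $250; Marchetti: $125; Chaudhri: $25

Minimums first: Marchetti $125. Balance $275.
Balance split over remaining days 266: Ibarra 238.82 → $250; Chaudhri 36.18 → $25.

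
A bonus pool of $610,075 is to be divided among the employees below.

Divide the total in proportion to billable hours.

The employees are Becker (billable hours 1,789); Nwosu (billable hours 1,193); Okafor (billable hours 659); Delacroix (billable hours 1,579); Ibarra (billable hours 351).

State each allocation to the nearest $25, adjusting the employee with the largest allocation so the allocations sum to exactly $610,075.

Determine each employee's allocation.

Combined billable hours = 5,571.
Raw shares: Becker 1,789/5,571 × $610,075 = 195,911.72; Nwosu 1,193/5,571 × $610,075 = 130,644.31; Okafor 659/5,571 × $610,075 = 72,166.47; Delacroix 1,579/5,571 × $610,075 = 172,914.81; Ibarra 351/5,571 × $610,075 = 38,437.68.
After rounding ($25): Becker $195,900; Nwosu $130,650; Okafor $72,175; Delacroix $172,925; Ibarra $38,450. Sum = $610,100.
Difference $610,075 − $610,100 = −$25 applied to largest allocation (Becker): Becker becomes $195,875.

Becker: $195,875; Nwosu: $130,650; Okafor: $72,175; Delacroix: $172,925; Ibarra: $38,450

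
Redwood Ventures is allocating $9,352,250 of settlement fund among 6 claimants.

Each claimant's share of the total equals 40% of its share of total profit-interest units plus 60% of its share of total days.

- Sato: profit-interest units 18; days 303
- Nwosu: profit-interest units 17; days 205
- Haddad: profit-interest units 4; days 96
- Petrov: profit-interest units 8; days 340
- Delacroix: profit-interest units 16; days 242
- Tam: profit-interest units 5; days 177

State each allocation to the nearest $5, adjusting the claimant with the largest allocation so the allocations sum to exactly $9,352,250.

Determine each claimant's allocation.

Profit-interest units total 68; days total 1,363.
Blended shares (40% profit-interest units + 60% days): Sato 0.2393; Nwosu 0.1902; Haddad 0.0658; Petrov 0.1967; Delacroix 0.2006; Tam 0.1073.
Pro-rata amounts: Sato 2,237,662.34; Nwosu 1,779,191.80; Haddad 615,276.42; Petrov 1,839,855.70; Delacroix 1,876,504.28; Tam 1,003,759.46.
Rounded to nearest $5: Sato $2,237,660; Nwosu $1,779,190; Haddad $615,275; Petrov $1,839,855; Delacroix $1,876,505; Tam $1,003,760. Sum = $9,352,245.
Difference $9,352,250 − $9,352,245 = +$5 applied to largest allocation (Sato): Sato becomes $2,237,665.

Sato: $2,237,665 · Nwosu: $1,779,190 · Haddad: $615,275 · Petrov: $1,839,855 · Delacroix: $1,876,505 · Tam: $1,003,760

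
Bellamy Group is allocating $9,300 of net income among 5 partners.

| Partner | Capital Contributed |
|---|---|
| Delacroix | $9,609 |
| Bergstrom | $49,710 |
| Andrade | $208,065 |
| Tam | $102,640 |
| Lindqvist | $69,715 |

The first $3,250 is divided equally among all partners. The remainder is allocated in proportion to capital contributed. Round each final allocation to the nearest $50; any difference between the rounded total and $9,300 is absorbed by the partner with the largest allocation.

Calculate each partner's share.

Delacroix: $800 | Bergstrom: $1,350 | Andrade: $3,500 | Tam: $2,050 | Lindqvist: $1,600

$3,250 shared equally gives $650 per partner.
Remainder $6,050 by capital contributed (total 439,739): Delacroix 132.20 → $150; Bergstrom 683.92 → $700; Andrade 2,862.59 → $2,850; Tam 1,412.14 → $1,400; Lindqvist 959.15 → $950.
Totals: Delacroix $650 + $150 = $800; Bergstrom $650 + $700 = $1,350; Andrade $650 + $2,850 = $3,500; Tam $650 + $1,400 = $2,050; Lindqvist $650 + $950 = $1,600.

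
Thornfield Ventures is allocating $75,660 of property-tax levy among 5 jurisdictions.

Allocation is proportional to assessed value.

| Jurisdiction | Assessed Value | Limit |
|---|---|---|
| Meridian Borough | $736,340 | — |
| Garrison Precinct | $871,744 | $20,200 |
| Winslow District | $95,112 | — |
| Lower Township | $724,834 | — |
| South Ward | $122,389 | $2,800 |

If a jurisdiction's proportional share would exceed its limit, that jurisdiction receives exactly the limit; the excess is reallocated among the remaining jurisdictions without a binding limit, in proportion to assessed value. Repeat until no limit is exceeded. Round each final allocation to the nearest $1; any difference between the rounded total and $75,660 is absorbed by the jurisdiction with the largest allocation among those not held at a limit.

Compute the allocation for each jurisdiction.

Total assessed value = 2,550,419.
Unconstrained shares: Meridian Borough 21,844.05; Garrison Precinct 25,860.91; Winslow District 2,821.57; Lower Township 21,502.72; South Ward 3,630.76.
Cap binds for Garrison Precinct ($20,200), South Ward ($2,800); remaining pool $52,660 reallocated over remaining assessed value 1,556,286.
Remaining shares: Meridian Borough 24,915.51 → $24,916; Winslow District 3,218.30 → $3,218; Lower Township 24,526.19 → $24,526.

Meridian Borough: $24,916; Garrison Precinct: $20,200; Winslow District: $3,218; Lower Township: $24,526; South Ward: $2,800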